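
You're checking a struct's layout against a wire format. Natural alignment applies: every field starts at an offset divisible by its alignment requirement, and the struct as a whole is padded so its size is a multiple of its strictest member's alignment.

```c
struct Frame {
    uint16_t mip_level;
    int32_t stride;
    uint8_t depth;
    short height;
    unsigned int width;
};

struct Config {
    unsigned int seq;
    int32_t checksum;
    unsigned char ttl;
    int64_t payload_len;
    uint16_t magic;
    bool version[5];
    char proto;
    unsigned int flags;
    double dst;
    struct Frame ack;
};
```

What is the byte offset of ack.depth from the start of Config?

56

Frame: @0: mip_level [2B, align 2] → 2; +2 pad (align 4); @4: stride [4B, align 4] → 8; @8: depth [1B, align 1] → 9; +1 pad (align 2); @10: height [2B, align 2] → 12; @12: width [4B, align 4] → 16; size 16, align 4
@0: seq [4B, align 4] → 4
@4: checksum [4B, align 4] → 8
@8: ttl [1B, align 1] → 9
+7 pad (align 8)
@16: payload_len [8B, align 8] → 24
@24: magic [2B, align 2] → 26
@26: version [5B, align 1] → 31
@31: proto [1B, align 1] → 32
@32: flags [4B, align 4] → 36
+4 pad (align 8)
@40: dst [8B, align 8] → 48
@48: ack [16B, align 4] → 64
within Frame: depth at 8
48 + 8 = 56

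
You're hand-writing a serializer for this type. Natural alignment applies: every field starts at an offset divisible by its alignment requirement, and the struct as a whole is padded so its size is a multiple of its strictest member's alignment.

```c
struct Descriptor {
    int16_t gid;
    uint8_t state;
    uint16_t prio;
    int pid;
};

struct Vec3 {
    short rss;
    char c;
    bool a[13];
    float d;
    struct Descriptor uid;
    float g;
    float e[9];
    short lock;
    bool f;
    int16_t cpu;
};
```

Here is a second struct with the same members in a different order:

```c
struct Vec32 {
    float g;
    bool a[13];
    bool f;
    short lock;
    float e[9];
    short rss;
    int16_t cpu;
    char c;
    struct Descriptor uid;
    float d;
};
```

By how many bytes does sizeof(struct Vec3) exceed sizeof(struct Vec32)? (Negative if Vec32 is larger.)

Descriptor: gid at 0 (size 2, align 2) → ends 2; state at 2 (size 1, align 1) → ends 3; pad 1 to align 2 for prio; prio at 4 (size 2, align 2) → ends 6; pad 2 to align 4 for pid; pid at 8 (size 4, align 4) → ends 12; total 12 bytes, alignment 4
rss at 0 (size 2, align 2) → ends 2
c at 2 (size 1, align 1) → ends 3
a at 3 (size 13, align 1) → ends 16
d at 16 (size 4, align 4) → ends 20
uid at 20 (size 12, align 4) → ends 32
g at 32 (size 4, align 4) → ends 36
e at 36 (size 36, align 4) → ends 72
lock at 72 (size 2, align 2) → ends 74
f at 74 (size 1, align 1) → ends 75
pad 1 to align 2 for cpu
cpu at 76 (size 2, align 2) → ends 78
tail pad 2 to reach multiple of 4
total 80 bytes, alignment 4
— Vec32 —
g at 0 (size 4, align 4) → ends 4
a at 4 (size 13, align 1) → ends 17
f at 17 (size 1, align 1) → ends 18
lock at 18 (size 2, align 2) → ends 20
e at 20 (size 36, align 4) → ends 56
rss at 56 (size 2, align 2) → ends 58
cpu at 58 (size 2, align 2) → ends 60
c at 60 (size 1, align 1) → ends 61
pad 3 to align 4 for uid
uid at 64 (size 12, align 4) → ends 76
d at 76 (size 4, align 4) → ends 80
total 80 bytes, alignment 4
80 − 80 = 0

0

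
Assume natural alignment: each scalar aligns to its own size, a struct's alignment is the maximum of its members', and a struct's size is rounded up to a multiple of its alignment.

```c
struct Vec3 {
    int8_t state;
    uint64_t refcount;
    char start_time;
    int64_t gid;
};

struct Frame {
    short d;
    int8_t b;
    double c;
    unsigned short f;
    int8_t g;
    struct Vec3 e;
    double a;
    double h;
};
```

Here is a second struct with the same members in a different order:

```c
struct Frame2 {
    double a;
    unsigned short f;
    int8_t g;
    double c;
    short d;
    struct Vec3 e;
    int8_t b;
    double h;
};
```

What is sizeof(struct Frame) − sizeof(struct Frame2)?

Vec3: 0..1  state  (1B, 1-aligned); 1..8  -- padding (7B); 8..16  refcount  (8B, 8-aligned); 16..17  start_time  (1B, 1-aligned); 17..24  -- padding (7B); 24..32  gid  (8B, 8-aligned); sizeof = 32, alignof = 8
0..2  d  (2B, 2-aligned)
2..3  b  (1B, 1-aligned)
3..8  -- padding (5B)
8..16  c  (8B, 8-aligned)
16..18  f  (2B, 2-aligned)
18..19  g  (1B, 1-aligned)
19..24  -- padding (5B)
24..56  e  (32B, 8-aligned)
56..64  a  (8B, 8-aligned)
64..72  h  (8B, 8-aligned)
sizeof = 72, alignof = 8
— Frame2 —
0..8  a  (8B, 8-aligned)
8..10  f  (2B, 2-aligned)
10..11  g  (1B, 1-aligned)
11..16  -- padding (5B)
16..24  c  (8B, 8-aligned)
24..26  d  (2B, 2-aligned)
26..32  -- padding (6B)
32..64  e  (32B, 8-aligned)
64..65  b  (1B, 1-aligned)
65..72  -- padding (7B)
72..80  h  (8B, 8-aligned)
sizeof = 80, alignof = 8
72 − 80 = -8

-8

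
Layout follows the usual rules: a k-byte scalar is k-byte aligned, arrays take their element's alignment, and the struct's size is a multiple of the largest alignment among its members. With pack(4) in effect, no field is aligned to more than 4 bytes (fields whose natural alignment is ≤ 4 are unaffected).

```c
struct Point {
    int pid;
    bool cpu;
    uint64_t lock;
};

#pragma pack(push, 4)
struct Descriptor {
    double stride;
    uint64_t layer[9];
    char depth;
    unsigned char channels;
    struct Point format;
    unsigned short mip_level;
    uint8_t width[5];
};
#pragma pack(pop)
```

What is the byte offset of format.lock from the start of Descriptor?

92

Point: 0..4  pid  (4B, 4-aligned); 4..5  cpu  (1B, 1-aligned); 5..8  -- padding (3B); 8..16  lock  (8B, 8-aligned); sizeof = 16, alignof = 8
0..8  stride  (8B, 4-aligned)
8..80  layer  (72B, 4-aligned)
80..81  depth  (1B, 1-aligned)
81..82  channels  (1B, 1-aligned)
82..84  -- padding (2B)
84..100  format  (16B, 4-aligned)
within Point: lock at 8
84 + 8 = 92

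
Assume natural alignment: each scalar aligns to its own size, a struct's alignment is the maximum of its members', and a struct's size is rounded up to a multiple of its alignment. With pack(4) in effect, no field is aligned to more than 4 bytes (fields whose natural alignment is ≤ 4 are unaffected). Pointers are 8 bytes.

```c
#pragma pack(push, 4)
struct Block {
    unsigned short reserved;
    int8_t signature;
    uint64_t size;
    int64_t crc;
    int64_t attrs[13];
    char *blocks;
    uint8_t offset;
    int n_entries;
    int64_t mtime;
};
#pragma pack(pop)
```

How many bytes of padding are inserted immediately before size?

1

reserved at 0 (size 2, align 2) → ends 2
signature at 2 (size 1, align 1) → ends 3
pad 1 to align 4 for size
size at 4 (size 8, align 4) → ends 12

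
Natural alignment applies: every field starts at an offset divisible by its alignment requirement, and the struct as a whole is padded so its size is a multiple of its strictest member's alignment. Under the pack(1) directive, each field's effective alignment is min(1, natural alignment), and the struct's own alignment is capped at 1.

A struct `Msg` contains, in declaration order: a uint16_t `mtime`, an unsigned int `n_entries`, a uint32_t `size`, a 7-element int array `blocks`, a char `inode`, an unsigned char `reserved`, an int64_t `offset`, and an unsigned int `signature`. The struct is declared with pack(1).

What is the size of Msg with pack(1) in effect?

mtime at 0 (size 2, align 1) → ends 2
n_entries at 2 (size 4, align 1) → ends 6
size at 6 (size 4, align 1) → ends 10
blocks at 10 (size 28, align 1) → ends 38
inode at 38 (size 1, align 1) → ends 39
reserved at 39 (size 1, align 1) → ends 40
offset at 40 (size 8, align 1) → ends 48
signature at 48 (size 4, align 1) → ends 52
total 52 bytes, alignment 1

52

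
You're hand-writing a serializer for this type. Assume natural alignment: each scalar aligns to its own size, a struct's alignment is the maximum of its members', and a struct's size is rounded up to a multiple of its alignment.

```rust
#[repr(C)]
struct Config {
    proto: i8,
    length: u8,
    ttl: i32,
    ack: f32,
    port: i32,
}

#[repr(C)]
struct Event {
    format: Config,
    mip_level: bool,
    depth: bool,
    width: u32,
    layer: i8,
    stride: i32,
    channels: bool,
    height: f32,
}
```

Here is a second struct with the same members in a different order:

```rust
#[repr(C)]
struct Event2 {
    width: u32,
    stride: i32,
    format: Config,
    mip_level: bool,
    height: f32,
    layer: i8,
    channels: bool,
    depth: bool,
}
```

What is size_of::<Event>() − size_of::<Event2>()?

4

Config: proto at 0 (size 1, align 1) → ends 1; length at 1 (size 1, align 1) → ends 2; pad 2 to align 4 for ttl; ttl at 4 (size 4, align 4) → ends 8; ack at 8 (size 4, align 4) → ends 12; port at 12 (size 4, align 4) → ends 16; total 16 bytes, alignment 4
format at 0 (size 16, align 4) → ends 16
mip_level at 16 (size 1, align 1) → ends 17
depth at 17 (size 1, align 1) → ends 18
pad 2 to align 4 for width
width at 20 (size 4, align 4) → ends 24
layer at 24 (size 1, align 1) → ends 25
pad 3 to align 4 for stride
stride at 28 (size 4, align 4) → ends 32
channels at 32 (size 1, align 1) → ends 33
pad 3 to align 4 for height
height at 36 (size 4, align 4) → ends 40
total 40 bytes, alignment 4
— Event2 —
width at 0 (size 4, align 4) → ends 4
stride at 4 (size 4, align 4) → ends 8
format at 8 (size 16, align 4) → ends 24
mip_level at 24 (size 1, align 1) → ends 25
pad 3 to align 4 for height
height at 28 (size 4, align 4) → ends 32
layer at 32 (size 1, align 1) → ends 33
channels at 33 (size 1, align 1) → ends 34
depth at 34 (size 1, align 1) → ends 35
tail pad 1 to reach multiple of 4
total 36 bytes, alignment 4
40 − 36 = 4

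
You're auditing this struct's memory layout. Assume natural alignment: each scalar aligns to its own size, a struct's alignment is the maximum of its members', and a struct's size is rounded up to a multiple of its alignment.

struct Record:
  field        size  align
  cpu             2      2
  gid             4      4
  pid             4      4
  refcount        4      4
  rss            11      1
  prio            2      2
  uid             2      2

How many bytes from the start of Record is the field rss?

16

@0: cpu [2B, align 2] → 2
+2 pad (align 4)
@4: gid [4B, align 4] → 8
@8: pid [4B, align 4] → 12
@12: refcount [4B, align 4] → 16
@16: rss [11B, align 1] → 27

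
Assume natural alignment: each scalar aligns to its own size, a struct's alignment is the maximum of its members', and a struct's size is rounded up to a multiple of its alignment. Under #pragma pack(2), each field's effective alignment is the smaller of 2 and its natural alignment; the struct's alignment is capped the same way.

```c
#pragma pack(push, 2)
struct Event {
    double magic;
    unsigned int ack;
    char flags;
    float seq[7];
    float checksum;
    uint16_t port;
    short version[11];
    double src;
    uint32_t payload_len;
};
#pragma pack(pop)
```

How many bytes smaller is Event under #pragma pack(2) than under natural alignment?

natural layout:
  magic at 0 (size 8, align 8) → ends 8
  ack at 8 (size 4, align 4) → ends 12
  flags at 12 (size 1, align 1) → ends 13
  pad 3 to align 4 for seq
  seq at 16 (size 28, align 4) → ends 44
  checksum at 44 (size 4, align 4) → ends 48
  port at 48 (size 2, align 2) → ends 50
  version at 50 (size 22, align 2) → ends 72
  src at 72 (size 8, align 8) → ends 80
  payload_len at 80 (size 4, align 4) → ends 84
  tail pad 4 to reach multiple of 8
  total 88 bytes, alignment 8
packed(2) layout:
  magic at 0 (size 8, align 2) → ends 8
  ack at 8 (size 4, align 2) → ends 12
  flags at 12 (size 1, align 1) → ends 13
  pad 1 to align 2 for seq
  seq at 14 (size 28, align 2) → ends 42
  checksum at 42 (size 4, align 2) → ends 46
  port at 46 (size 2, align 2) → ends 48
  version at 48 (size 22, align 2) → ends 70
  src at 70 (size 8, align 2) → ends 78
  payload_len at 78 (size 4, align 2) → ends 82
  total 82 bytes, alignment 2
88 − 82 = 6

6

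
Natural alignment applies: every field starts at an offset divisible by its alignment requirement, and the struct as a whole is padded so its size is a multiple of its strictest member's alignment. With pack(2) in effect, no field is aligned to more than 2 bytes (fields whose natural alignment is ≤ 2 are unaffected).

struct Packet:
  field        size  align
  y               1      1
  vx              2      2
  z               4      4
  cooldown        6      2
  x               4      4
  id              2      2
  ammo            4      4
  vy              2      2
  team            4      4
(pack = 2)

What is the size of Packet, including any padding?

0..1  y  (1B, 1-aligned)
1..2  -- padding (1B)
2..4  vx  (2B, 2-aligned)
4..8  z  (4B, 2-aligned)
8..14  cooldown  (6B, 2-aligned)
14..18  x  (4B, 2-aligned)
18..20  id  (2B, 2-aligned)
20..24  ammo  (4B, 2-aligned)
24..26  vy  (2B, 2-aligned)
26..30  team  (4B, 2-aligned)
sizeof = 30, alignof = 2

30 bytes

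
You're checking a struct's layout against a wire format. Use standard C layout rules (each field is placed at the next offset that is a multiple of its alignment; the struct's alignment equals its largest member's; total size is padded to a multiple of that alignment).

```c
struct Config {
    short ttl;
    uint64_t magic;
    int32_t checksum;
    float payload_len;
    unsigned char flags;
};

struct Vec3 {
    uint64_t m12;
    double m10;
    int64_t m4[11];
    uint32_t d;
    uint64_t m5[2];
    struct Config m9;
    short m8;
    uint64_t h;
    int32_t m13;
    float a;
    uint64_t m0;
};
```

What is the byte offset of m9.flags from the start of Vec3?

Config: ttl at 0 (size 2, align 2) → ends 2; pad 6 to align 8 for magic; magic at 8 (size 8, align 8) → ends 16; checksum at 16 (size 4, align 4) → ends 20; payload_len at 20 (size 4, align 4) → ends 24; flags at 24 (size 1, align 1) → ends 25; tail pad 7 to reach multiple of 8; total 32 bytes, alignment 8
m12 at 0 (size 8, align 8) → ends 8
m10 at 8 (size 8, align 8) → ends 16
m4 at 16 (size 88, align 8) → ends 104
d at 104 (size 4, align 4) → ends 108
pad 4 to align 8 for m5
m5 at 112 (size 16, align 8) → ends 128
m9 at 128 (size 32, align 8) → ends 160
within Config: flags at 24
128 + 24 = 152

152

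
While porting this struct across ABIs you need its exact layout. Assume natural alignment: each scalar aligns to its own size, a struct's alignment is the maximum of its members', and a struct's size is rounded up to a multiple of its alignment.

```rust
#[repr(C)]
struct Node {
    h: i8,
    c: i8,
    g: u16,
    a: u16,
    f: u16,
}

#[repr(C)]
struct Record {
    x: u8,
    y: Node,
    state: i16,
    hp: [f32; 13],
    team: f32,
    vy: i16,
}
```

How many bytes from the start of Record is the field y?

2

Node: @0: h [1B, align 1] → 1; @1: c [1B, align 1] → 2; @2: g [2B, align 2] → 4; @4: a [2B, align 2] → 6; @6: f [2B, align 2] → 8; size 8, align 2
@0: x [1B, align 1] → 1
+1 pad (align 2)
@2: y [8B, align 2] → 10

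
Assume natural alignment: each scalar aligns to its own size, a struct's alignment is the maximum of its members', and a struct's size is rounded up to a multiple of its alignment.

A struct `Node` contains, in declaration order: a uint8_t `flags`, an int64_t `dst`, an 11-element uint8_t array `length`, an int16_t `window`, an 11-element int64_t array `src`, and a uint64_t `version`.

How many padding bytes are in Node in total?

10

0..1  flags  (1B, 1-aligned)
1..8  -- padding (7B)
8..16  dst  (8B, 8-aligned)
16..27  length  (11B, 1-aligned)
27..28  -- padding (1B)
28..30  window  (2B, 2-aligned)
30..32  -- padding (2B)
32..120  src  (88B, 8-aligned)
120..128  version  (8B, 8-aligned)
sizeof = 128, alignof = 8
data bytes 118, size 128 → padding 10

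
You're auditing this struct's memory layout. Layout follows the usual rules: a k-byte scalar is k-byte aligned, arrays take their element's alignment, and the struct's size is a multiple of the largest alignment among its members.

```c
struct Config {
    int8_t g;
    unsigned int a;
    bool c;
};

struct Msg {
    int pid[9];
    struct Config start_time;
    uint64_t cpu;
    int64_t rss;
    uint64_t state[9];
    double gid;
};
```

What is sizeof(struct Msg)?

144 bytes

Config: @0: g [1B, align 1] → 1; +3 pad (align 4); @4: a [4B, align 4] → 8; @8: c [1B, align 1] → 9; +3 tail pad (align 4); size 12, align 4
@0: pid [36B, align 4] → 36
@36: start_time [12B, align 4] → 48
@48: cpu [8B, align 8] → 56
@56: rss [8B, align 8] → 64
@64: state [72B, align 8] → 136
@136: gid [8B, align 8] → 144
size 144, align 8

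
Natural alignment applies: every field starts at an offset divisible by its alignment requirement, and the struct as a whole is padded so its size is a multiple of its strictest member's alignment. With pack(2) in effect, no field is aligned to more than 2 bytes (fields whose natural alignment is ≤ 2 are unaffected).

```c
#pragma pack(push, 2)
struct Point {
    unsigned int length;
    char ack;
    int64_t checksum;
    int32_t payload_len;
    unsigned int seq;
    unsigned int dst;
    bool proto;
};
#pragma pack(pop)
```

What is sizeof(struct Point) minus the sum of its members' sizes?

2

@0: length [4B, align 2] → 4
@4: ack [1B, align 1] → 5
+1 pad (align 2)
@6: checksum [8B, align 2] → 14
@14: payload_len [4B, align 2] → 18
@18: seq [4B, align 2] → 22
@22: dst [4B, align 2] → 26
@26: proto [1B, align 1] → 27
+1 tail pad (align 2)
size 28, align 2
data bytes 26, size 28 → padding 2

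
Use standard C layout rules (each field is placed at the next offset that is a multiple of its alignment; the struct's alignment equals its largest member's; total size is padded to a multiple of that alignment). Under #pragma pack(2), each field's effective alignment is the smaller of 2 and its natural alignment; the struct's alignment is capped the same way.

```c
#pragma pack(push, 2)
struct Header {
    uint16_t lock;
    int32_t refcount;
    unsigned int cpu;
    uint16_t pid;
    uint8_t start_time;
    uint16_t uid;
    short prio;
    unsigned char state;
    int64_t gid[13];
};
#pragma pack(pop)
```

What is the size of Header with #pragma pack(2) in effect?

lock at 0 (size 2, align 2) → ends 2
refcount at 2 (size 4, align 2) → ends 6
cpu at 6 (size 4, align 2) → ends 10
pid at 10 (size 2, align 2) → ends 12
start_time at 12 (size 1, align 1) → ends 13
pad 1 to align 2 for uid
uid at 14 (size 2, align 2) → ends 16
prio at 16 (size 2, align 2) → ends 18
state at 18 (size 1, align 1) → ends 19
pad 1 to align 2 for gid
gid at 20 (size 104, align 2) → ends 124
total 124 bytes, alignment 2

124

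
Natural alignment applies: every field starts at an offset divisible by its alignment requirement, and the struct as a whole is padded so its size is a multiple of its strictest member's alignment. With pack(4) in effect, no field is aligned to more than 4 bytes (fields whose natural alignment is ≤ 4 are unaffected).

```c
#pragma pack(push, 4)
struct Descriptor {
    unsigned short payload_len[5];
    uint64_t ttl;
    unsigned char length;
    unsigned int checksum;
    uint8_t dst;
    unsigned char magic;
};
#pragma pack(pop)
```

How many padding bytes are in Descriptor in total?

0..10  payload_len  (10B, 2-aligned)
10..12  -- padding (2B)
12..20  ttl  (8B, 4-aligned)
20..21  length  (1B, 1-aligned)
21..24  -- padding (3B)
24..28  checksum  (4B, 4-aligned)
28..29  dst  (1B, 1-aligned)
29..30  magic  (1B, 1-aligned)
30..32  -- tail padding (2B)
sizeof = 32, alignof = 4
data bytes 25, size 32 → padding 7

7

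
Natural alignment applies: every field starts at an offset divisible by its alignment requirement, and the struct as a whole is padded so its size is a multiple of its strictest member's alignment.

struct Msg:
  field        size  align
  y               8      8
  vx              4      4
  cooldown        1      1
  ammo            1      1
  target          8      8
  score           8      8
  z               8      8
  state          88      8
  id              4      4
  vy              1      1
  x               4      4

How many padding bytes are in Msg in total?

0..8  y  (8B, 8-aligned)
8..12  vx  (4B, 4-aligned)
12..13  cooldown  (1B, 1-aligned)
13..14  ammo  (1B, 1-aligned)
14..16  -- padding (2B)
16..24  target  (8B, 8-aligned)
24..32  score  (8B, 8-aligned)
32..40  z  (8B, 8-aligned)
40..128  state  (88B, 8-aligned)
128..132  id  (4B, 4-aligned)
132..133  vy  (1B, 1-aligned)
133..136  -- padding (3B)
136..140  x  (4B, 4-aligned)
140..144  -- tail padding (4B)
sizeof = 144, alignof = 8
data bytes 135, size 144 → padding 9

9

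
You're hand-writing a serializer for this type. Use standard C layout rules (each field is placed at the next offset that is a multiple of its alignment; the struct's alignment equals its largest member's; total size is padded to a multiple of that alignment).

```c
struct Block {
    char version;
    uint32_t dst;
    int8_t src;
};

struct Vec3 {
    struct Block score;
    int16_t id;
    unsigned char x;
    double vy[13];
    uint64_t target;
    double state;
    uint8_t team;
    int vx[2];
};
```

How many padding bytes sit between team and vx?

Block: 0..1  version  (1B, 1-aligned); 1..4  -- padding (3B); 4..8  dst  (4B, 4-aligned); 8..9  src  (1B, 1-aligned); 9..12  -- tail padding (3B); sizeof = 12, alignof = 4
0..12  score  (12B, 4-aligned)
12..14  id  (2B, 2-aligned)
14..15  x  (1B, 1-aligned)
15..16  -- padding (1B)
16..120  vy  (104B, 8-aligned)
120..128  target  (8B, 8-aligned)
128..136  state  (8B, 8-aligned)
136..137  team  (1B, 1-aligned)
137..140  -- padding (3B)
140..148  vx  (8B, 4-aligned)

3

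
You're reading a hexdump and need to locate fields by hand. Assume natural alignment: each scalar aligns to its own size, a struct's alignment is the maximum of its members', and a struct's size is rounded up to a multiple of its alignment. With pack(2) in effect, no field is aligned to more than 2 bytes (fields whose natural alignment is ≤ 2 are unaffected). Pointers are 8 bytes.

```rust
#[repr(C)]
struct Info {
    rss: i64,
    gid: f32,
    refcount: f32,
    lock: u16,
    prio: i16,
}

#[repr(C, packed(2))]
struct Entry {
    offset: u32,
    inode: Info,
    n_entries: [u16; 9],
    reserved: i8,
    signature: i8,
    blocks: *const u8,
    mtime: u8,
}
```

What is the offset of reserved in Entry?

46

Info: @0: rss [8B, align 8] → 8; @8: gid [4B, align 4] → 12; @12: refcount [4B, align 4] → 16; @16: lock [2B, align 2] → 18; @18: prio [2B, align 2] → 20; +4 tail pad (align 8); size 24, align 8
@0: offset [4B, align 2] → 4
@4: inode [24B, align 2] → 28
@28: n_entries [18B, align 2] → 46
@46: reserved [1B, align 1] → 47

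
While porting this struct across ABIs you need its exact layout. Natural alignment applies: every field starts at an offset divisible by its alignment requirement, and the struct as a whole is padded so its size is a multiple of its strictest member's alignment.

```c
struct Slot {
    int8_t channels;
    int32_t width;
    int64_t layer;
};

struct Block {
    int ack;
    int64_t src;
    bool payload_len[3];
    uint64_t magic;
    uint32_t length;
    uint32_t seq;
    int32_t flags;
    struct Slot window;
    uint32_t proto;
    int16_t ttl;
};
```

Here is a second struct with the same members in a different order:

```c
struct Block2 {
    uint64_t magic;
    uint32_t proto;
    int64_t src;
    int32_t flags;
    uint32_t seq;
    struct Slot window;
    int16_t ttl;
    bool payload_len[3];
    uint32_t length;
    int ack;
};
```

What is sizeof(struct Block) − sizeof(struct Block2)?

8

Slot: channels at 0 (size 1, align 1) → ends 1; pad 3 to align 4 for width; width at 4 (size 4, align 4) → ends 8; layer at 8 (size 8, align 8) → ends 16; total 16 bytes, alignment 8
ack at 0 (size 4, align 4) → ends 4
pad 4 to align 8 for src
src at 8 (size 8, align 8) → ends 16
payload_len at 16 (size 3, align 1) → ends 19
pad 5 to align 8 for magic
magic at 24 (size 8, align 8) → ends 32
length at 32 (size 4, align 4) → ends 36
seq at 36 (size 4, align 4) → ends 40
flags at 40 (size 4, align 4) → ends 44
pad 4 to align 8 for window
window at 48 (size 16, align 8) → ends 64
proto at 64 (size 4, align 4) → ends 68
ttl at 68 (size 2, align 2) → ends 70
tail pad 2 to reach multiple of 8
total 72 bytes, alignment 8
— Block2 —
magic at 0 (size 8, align 8) → ends 8
proto at 8 (size 4, align 4) → ends 12
pad 4 to align 8 for src
src at 16 (size 8, align 8) → ends 24
flags at 24 (size 4, align 4) → ends 28
seq at 28 (size 4, align 4) → ends 32
window at 32 (size 16, align 8) → ends 48
ttl at 48 (size 2, align 2) → ends 50
payload_len at 50 (size 3, align 1) → ends 53
pad 3 to align 4 for length
length at 56 (size 4, align 4) → ends 60
ack at 60 (size 4, align 4) → ends 64
total 64 bytes, alignment 8
72 − 64 = 8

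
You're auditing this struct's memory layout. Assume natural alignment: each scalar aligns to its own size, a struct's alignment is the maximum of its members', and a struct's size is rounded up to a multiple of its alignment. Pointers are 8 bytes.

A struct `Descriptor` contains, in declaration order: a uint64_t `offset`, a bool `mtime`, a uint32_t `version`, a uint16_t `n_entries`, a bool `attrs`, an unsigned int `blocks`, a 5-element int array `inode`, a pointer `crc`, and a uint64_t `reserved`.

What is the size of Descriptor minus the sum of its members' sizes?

0..8  offset  (8B, 8-aligned)
8..9  mtime  (1B, 1-aligned)
9..12  -- padding (3B)
12..16  version  (4B, 4-aligned)
16..18  n_entries  (2B, 2-aligned)
18..19  attrs  (1B, 1-aligned)
19..20  -- padding (1B)
20..24  blocks  (4B, 4-aligned)
24..44  inode  (20B, 4-aligned)
44..48  -- padding (4B)
48..56  crc  (8B, 8-aligned)
56..64  reserved  (8B, 8-aligned)
sizeof = 64, alignof = 8
data bytes 56, size 64 → padding 8

8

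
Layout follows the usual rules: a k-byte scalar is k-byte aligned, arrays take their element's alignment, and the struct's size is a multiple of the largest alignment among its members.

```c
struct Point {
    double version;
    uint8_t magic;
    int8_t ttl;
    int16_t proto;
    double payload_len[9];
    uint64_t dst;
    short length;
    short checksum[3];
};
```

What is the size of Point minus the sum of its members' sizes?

0..8  version  (8B, 8-aligned)
8..9  magic  (1B, 1-aligned)
9..10  ttl  (1B, 1-aligned)
10..12  proto  (2B, 2-aligned)
12..16  -- padding (4B)
16..88  payload_len  (72B, 8-aligned)
88..96  dst  (8B, 8-aligned)
96..98  length  (2B, 2-aligned)
98..104  checksum  (6B, 2-aligned)
sizeof = 104, alignof = 8
data bytes 100, size 104 → padding 4

4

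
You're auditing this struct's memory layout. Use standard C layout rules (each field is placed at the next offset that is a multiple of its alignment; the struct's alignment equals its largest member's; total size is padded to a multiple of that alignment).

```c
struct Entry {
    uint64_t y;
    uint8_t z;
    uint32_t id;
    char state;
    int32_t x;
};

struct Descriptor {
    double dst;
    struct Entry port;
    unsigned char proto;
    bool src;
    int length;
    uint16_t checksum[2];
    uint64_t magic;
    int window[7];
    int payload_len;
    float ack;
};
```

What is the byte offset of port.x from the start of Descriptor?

28

Entry: @0: y [8B, align 8] → 8; @8: z [1B, align 1] → 9; +3 pad (align 4); @12: id [4B, align 4] → 16; @16: state [1B, align 1] → 17; +3 pad (align 4); @20: x [4B, align 4] → 24; size 24, align 8
@0: dst [8B, align 8] → 8
@8: port [24B, align 8] → 32
within Entry: x at 20
8 + 20 = 28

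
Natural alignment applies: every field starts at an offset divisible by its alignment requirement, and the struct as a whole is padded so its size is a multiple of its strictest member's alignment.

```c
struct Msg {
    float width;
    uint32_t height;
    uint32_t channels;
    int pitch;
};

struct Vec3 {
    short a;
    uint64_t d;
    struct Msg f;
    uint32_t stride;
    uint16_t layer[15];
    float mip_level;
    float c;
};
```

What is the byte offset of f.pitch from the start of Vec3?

Msg: width at 0 (size 4, align 4) → ends 4; height at 4 (size 4, align 4) → ends 8; channels at 8 (size 4, align 4) → ends 12; pitch at 12 (size 4, align 4) → ends 16; total 16 bytes, alignment 4
a at 0 (size 2, align 2) → ends 2
pad 6 to align 8 for d
d at 8 (size 8, align 8) → ends 16
f at 16 (size 16, align 4) → ends 32
within Msg: pitch at 12
16 + 12 = 28

28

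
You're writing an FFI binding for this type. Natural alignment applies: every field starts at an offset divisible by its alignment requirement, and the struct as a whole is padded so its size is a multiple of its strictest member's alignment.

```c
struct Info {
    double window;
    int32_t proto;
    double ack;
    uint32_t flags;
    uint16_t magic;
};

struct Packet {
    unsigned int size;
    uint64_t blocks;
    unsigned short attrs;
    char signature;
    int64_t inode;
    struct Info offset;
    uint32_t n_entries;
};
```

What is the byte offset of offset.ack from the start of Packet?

48

Info: 0..8  window  (8B, 8-aligned); 8..12  proto  (4B, 4-aligned); 12..16  -- padding (4B); 16..24  ack  (8B, 8-aligned); 24..28  flags  (4B, 4-aligned); 28..30  magic  (2B, 2-aligned); 30..32  -- tail padding (2B); sizeof = 32, alignof = 8
0..4  size  (4B, 4-aligned)
4..8  -- padding (4B)
8..16  blocks  (8B, 8-aligned)
16..18  attrs  (2B, 2-aligned)
18..19  signature  (1B, 1-aligned)
19..24  -- padding (5B)
24..32  inode  (8B, 8-aligned)
32..64  offset  (32B, 8-aligned)
within Info: ack at 16
32 + 16 = 48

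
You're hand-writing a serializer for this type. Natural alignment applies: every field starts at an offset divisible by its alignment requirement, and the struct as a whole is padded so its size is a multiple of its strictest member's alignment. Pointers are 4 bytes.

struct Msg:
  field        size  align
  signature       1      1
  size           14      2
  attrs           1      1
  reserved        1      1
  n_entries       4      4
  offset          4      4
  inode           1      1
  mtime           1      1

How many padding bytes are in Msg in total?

@0: signature [1B, align 1] → 1
+1 pad (align 2)
@2: size [14B, align 2] → 16
@16: attrs [1B, align 1] → 17
@17: reserved [1B, align 1] → 18
+2 pad (align 4)
@20: n_entries [4B, align 4] → 24
@24: offset [4B, align 4] → 28
@28: inode [1B, align 1] → 29
@29: mtime [1B, align 1] → 30
+2 tail pad (align 4)
size 32, align 4
data bytes 27, size 32 → padding 5

5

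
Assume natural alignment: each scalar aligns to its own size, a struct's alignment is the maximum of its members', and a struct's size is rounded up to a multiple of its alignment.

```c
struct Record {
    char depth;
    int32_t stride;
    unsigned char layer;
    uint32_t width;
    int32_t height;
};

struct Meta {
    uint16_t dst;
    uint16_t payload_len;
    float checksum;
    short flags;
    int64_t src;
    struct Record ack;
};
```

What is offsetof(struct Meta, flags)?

Record: depth at 0 (size 1, align 1) → ends 1; pad 3 to align 4 for stride; stride at 4 (size 4, align 4) → ends 8; layer at 8 (size 1, align 1) → ends 9; pad 3 to align 4 for width; width at 12 (size 4, align 4) → ends 16; height at 16 (size 4, align 4) → ends 20; total 20 bytes, alignment 4
dst at 0 (size 2, align 2) → ends 2
payload_len at 2 (size 2, align 2) → ends 4
checksum at 4 (size 4, align 4) → ends 8
flags at 8 (size 2, align 2) → ends 10

8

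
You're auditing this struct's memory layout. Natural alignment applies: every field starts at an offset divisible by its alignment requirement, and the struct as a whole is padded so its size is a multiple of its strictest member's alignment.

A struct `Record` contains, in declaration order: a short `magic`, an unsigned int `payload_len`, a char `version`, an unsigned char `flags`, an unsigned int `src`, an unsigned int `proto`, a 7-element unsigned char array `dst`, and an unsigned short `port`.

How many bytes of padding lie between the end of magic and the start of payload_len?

2

magic at 0 (size 2, align 2) → ends 2
pad 2 to align 4 for payload_len
payload_len at 4 (size 4, align 4) → ends 8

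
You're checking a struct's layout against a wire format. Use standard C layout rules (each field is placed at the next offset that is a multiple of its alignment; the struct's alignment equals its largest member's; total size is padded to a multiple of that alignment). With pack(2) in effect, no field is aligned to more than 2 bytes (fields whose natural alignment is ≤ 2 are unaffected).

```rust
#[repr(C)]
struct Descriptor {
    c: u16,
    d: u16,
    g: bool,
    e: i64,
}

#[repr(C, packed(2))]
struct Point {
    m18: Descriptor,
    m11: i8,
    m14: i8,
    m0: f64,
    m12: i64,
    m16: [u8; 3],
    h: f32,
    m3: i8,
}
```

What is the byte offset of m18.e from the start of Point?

Descriptor: c at 0 (size 2, align 2) → ends 2; d at 2 (size 2, align 2) → ends 4; g at 4 (size 1, align 1) → ends 5; pad 3 to align 8 for e; e at 8 (size 8, align 8) → ends 16; total 16 bytes, alignment 8
m18 at 0 (size 16, align 2) → ends 16
within Descriptor: e at 8
0 + 8 = 8

8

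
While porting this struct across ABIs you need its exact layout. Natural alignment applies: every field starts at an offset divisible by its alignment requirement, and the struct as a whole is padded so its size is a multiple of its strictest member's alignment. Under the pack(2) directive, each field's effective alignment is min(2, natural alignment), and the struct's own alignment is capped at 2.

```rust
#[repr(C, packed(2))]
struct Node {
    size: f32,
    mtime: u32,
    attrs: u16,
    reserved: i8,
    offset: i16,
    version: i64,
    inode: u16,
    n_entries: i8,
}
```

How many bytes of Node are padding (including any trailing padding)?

2

size at 0 (size 4, align 2) → ends 4
mtime at 4 (size 4, align 2) → ends 8
attrs at 8 (size 2, align 2) → ends 10
reserved at 10 (size 1, align 1) → ends 11
pad 1 to align 2 for offset
offset at 12 (size 2, align 2) → ends 14
version at 14 (size 8, align 2) → ends 22
inode at 22 (size 2, align 2) → ends 24
n_entries at 24 (size 1, align 1) → ends 25
tail pad 1 to reach multiple of 2
total 26 bytes, alignment 2
data bytes 24, size 26 → padding 2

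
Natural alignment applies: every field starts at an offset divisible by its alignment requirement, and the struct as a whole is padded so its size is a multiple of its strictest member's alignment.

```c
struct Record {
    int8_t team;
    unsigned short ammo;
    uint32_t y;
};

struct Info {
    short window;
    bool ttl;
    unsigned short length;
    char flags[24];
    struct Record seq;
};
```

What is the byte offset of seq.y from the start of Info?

Record: @0: team [1B, align 1] → 1; +1 pad (align 2); @2: ammo [2B, align 2] → 4; @4: y [4B, align 4] → 8; size 8, align 4
@0: window [2B, align 2] → 2
@2: ttl [1B, align 1] → 3
+1 pad (align 2)
@4: length [2B, align 2] → 6
@6: flags [24B, align 1] → 30
+2 pad (align 4)
@32: seq [8B, align 4] → 40
within Record: y at 4
32 + 4 = 36

36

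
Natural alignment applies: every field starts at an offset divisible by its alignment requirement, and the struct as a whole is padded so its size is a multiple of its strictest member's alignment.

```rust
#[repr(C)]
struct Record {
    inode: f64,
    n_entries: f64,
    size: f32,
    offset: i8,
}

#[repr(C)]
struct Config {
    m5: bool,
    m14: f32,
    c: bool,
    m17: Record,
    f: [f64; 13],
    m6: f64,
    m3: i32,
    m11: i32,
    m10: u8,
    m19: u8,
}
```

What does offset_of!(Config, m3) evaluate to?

152

Record: 0..8  inode  (8B, 8-aligned); 8..16  n_entries  (8B, 8-aligned); 16..20  size  (4B, 4-aligned); 20..21  offset  (1B, 1-aligned); 21..24  -- tail padding (3B); sizeof = 24, alignof = 8
0..1  m5  (1B, 1-aligned)
1..4  -- padding (3B)
4..8  m14  (4B, 4-aligned)
8..9  c  (1B, 1-aligned)
9..16  -- padding (7B)
16..40  m17  (24B, 8-aligned)
40..144  f  (104B, 8-aligned)
144..152  m6  (8B, 8-aligned)
152..156  m3  (4B, 4-aligned)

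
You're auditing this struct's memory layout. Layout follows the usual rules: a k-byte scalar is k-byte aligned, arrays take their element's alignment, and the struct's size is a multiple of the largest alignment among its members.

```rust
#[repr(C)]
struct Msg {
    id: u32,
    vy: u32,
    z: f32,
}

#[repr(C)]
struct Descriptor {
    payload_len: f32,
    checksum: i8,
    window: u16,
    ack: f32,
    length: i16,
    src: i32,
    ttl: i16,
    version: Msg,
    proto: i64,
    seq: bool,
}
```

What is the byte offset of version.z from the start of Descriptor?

Msg: @0: id [4B, align 4] → 4; @4: vy [4B, align 4] → 8; @8: z [4B, align 4] → 12; size 12, align 4
@0: payload_len [4B, align 4] → 4
@4: checksum [1B, align 1] → 5
+1 pad (align 2)
@6: window [2B, align 2] → 8
@8: ack [4B, align 4] → 12
@12: length [2B, align 2] → 14
+2 pad (align 4)
@16: src [4B, align 4] → 20
@20: ttl [2B, align 2] → 22
+2 pad (align 4)
@24: version [12B, align 4] → 36
within Msg: z at 8
24 + 8 = 32

32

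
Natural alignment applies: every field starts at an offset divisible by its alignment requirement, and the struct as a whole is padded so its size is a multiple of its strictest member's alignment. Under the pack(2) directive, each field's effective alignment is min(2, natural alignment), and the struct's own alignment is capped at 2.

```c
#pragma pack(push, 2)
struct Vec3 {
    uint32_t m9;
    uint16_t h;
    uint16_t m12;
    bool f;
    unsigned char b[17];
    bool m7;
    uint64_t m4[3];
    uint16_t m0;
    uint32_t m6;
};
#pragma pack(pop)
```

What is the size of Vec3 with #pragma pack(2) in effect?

58

m9 at 0 (size 4, align 2) → ends 4
h at 4 (size 2, align 2) → ends 6
m12 at 6 (size 2, align 2) → ends 8
f at 8 (size 1, align 1) → ends 9
b at 9 (size 17, align 1) → ends 26
m7 at 26 (size 1, align 1) → ends 27
pad 1 to align 2 for m4
m4 at 28 (size 24, align 2) → ends 52
m0 at 52 (size 2, align 2) → ends 54
m6 at 54 (size 4, align 2) → ends 58
total 58 bytes, alignment 2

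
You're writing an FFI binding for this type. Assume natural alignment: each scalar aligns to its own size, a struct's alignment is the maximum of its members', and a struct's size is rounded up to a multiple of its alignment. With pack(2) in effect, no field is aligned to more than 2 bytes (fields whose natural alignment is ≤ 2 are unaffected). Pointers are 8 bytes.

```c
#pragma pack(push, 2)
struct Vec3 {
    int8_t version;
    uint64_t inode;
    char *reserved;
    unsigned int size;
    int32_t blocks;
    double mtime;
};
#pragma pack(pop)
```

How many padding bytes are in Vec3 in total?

1

0..1  version  (1B, 1-aligned)
1..2  -- padding (1B)
2..10  inode  (8B, 2-aligned)
10..18  reserved  (8B, 2-aligned)
18..22  size  (4B, 2-aligned)
22..26  blocks  (4B, 2-aligned)
26..34  mtime  (8B, 2-aligned)
sizeof = 34, alignof = 2
data bytes 33, size 34 → padding 1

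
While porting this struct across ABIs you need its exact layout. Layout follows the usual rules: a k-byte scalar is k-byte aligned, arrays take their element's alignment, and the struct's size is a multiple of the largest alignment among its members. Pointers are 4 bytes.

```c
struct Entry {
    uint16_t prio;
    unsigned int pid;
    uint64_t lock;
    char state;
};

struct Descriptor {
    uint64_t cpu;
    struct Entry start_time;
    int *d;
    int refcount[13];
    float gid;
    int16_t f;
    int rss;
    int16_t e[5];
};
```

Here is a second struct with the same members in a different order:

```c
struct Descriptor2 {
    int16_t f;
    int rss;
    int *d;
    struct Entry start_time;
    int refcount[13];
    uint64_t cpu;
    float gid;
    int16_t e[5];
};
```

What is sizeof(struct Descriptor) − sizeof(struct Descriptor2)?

-8

Entry: 0..2  prio  (2B, 2-aligned); 2..4  -- padding (2B); 4..8  pid  (4B, 4-aligned); 8..16  lock  (8B, 8-aligned); 16..17  state  (1B, 1-aligned); 17..24  -- tail padding (7B); sizeof = 24, alignof = 8
0..8  cpu  (8B, 8-aligned)
8..32  start_time  (24B, 8-aligned)
32..36  d  (4B, 4-aligned)
36..88  refcount  (52B, 4-aligned)
88..92  gid  (4B, 4-aligned)
92..94  f  (2B, 2-aligned)
94..96  -- padding (2B)
96..100  rss  (4B, 4-aligned)
100..110  e  (10B, 2-aligned)
110..112  -- tail padding (2B)
sizeof = 112, alignof = 8
— Descriptor2 —
0..2  f  (2B, 2-aligned)
2..4  -- padding (2B)
4..8  rss  (4B, 4-aligned)
8..12  d  (4B, 4-aligned)
12..16  -- padding (4B)
16..40  start_time  (24B, 8-aligned)
40..92  refcount  (52B, 4-aligned)
92..96  -- padding (4B)
96..104  cpu  (8B, 8-aligned)
104..108  gid  (4B, 4-aligned)
108..118  e  (10B, 2-aligned)
118..120  -- tail padding (2B)
sizeof = 120, alignof = 8
112 − 120 = -8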